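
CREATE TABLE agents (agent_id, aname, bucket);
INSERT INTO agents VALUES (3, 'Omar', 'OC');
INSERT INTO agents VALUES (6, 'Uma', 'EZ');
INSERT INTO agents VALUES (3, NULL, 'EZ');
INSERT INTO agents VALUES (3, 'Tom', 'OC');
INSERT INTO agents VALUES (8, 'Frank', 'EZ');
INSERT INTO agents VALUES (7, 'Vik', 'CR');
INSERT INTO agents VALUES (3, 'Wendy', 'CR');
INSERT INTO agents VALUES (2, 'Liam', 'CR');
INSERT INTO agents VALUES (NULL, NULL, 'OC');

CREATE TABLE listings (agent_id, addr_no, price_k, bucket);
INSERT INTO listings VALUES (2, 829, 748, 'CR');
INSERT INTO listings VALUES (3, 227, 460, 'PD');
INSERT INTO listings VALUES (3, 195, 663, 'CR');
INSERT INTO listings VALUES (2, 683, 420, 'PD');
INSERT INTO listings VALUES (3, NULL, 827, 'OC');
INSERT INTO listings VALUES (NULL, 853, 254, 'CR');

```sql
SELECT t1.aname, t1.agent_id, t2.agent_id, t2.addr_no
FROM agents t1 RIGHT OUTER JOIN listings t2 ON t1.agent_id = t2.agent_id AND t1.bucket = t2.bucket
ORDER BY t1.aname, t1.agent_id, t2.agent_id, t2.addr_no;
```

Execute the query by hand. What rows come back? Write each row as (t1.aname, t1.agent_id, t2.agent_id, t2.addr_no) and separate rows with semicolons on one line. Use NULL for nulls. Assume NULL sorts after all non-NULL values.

RIGHT JOIN keeps every row from `listings`; unmatched rows get NULL for `agents`'s columns.
Matching on t1.agent_id = t2.agent_id AND t1.bucket = t2.bucket. A NULL in a compared column never satisfies the condition.
Matched pairs: 4; unmatched t2 rows kept: 3.

(Liam, 2, 2, 829); (Omar, 3, 3, NULL); (Tom, 3, 3, NULL); (Wendy, 3, 3, 195); (NULL, NULL, 2, 683); (NULL, NULL, 3, 227); (NULL, NULL, NULL, 853)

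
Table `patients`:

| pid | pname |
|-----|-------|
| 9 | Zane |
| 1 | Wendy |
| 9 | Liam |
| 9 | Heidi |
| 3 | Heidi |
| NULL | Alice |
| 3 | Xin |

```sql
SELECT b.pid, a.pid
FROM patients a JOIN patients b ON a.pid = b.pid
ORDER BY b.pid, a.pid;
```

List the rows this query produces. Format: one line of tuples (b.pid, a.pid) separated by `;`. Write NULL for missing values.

INNER JOIN keeps only pairs where the ON condition holds.
Matching on a.pid = b.pid. A NULL in a compared column never satisfies the condition.
- a row (pid=9): matches 3 b row(s) → 3 output row(s).
- a row (pid=1): matches 1 b row(s) → 1 output row(s).
- a row (pid=9): matches 3 b row(s) → 3 output row(s).
- a row (pid=9): matches 3 b row(s) → 3 output row(s).
- a row (pid=3): matches 2 b row(s) → 2 output row(s).
- a row (pid=NULL): no match → dropped.
- a row (pid=3): matches 2 b row(s) → 2 output row(s).

(1, 1); (3, 3); (3, 3); (3, 3); (3, 3); (9, 9); (9, 9); (9, 9); (9, 9); (9, 9); (9, 9); (9, 9); (9, 9); (9, 9)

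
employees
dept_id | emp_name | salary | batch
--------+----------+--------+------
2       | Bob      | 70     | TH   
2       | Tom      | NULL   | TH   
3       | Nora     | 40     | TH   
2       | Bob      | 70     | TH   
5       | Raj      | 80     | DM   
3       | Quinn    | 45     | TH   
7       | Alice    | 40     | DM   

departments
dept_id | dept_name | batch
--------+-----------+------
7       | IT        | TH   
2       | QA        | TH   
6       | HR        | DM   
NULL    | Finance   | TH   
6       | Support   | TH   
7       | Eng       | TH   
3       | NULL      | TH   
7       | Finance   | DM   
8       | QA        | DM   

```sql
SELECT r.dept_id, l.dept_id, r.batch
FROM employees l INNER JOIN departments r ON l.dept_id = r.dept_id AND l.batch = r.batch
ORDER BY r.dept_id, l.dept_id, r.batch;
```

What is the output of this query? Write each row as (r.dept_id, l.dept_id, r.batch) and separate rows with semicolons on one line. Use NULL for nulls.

(2, 2, TH); (2, 2, TH); (2, 2, TH); (3, 3, TH); (3, 3, TH); (7, 7, DM)

INNER JOIN keeps only pairs where the ON condition holds.
Matching on l.dept_id = r.dept_id AND l.batch = r.batch. A NULL in a compared column never satisfies the condition.
Matched pairs: 6.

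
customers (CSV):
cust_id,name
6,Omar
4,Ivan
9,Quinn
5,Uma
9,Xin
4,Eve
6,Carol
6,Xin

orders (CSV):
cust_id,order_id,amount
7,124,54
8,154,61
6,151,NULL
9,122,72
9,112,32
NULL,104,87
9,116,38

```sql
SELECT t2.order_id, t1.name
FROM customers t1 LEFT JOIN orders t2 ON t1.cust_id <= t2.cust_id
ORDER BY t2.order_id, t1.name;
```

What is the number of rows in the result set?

LEFT JOIN keeps every row from `customers`; unmatched rows get NULL for `orders`'s columns.
Matching on t1.cust_id <= t2.cust_id. A NULL in a compared column never satisfies the condition.
- cust_id=6: 6 matching t2 row(s), so 6 row(s) emitted.
- cust_id=4: 6 matching t2 row(s), so 6 row(s) emitted.
- cust_id=9: 3 matching t2 row(s), so 3 row(s) emitted.
- cust_id=5: 6 matching t2 row(s), so 6 row(s) emitted.
- cust_id=9: 3 matching t2 row(s), so 3 row(s) emitted.
- cust_id=4: 6 matching t2 row(s), so 6 row(s) emitted.
- cust_id=6: 6 matching t2 row(s), so 6 row(s) emitted.
- cust_id=6: 6 matching t2 row(s), so 6 row(s) emitted.
Total: 42 rows.

42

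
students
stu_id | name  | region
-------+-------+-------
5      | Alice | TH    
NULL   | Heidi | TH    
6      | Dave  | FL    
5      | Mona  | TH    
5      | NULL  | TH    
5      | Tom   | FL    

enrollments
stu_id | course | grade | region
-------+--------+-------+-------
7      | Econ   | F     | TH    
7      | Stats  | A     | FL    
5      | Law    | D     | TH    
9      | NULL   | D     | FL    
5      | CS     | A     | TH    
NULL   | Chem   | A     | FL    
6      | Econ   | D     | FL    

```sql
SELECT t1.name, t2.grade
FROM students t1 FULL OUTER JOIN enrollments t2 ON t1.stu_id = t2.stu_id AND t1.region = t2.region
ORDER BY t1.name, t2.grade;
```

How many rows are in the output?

FULL OUTER JOIN keeps every row from both sides; unmatched rows get NULL for the other side's columns.
Matching on t1.stu_id = t2.stu_id AND t1.region = t2.region. A NULL in a compared column never satisfies the condition.
- t1 (stu_id=5, region=TH) pairs with 2 row(s) of t2.
- t1 (stu_id=NULL, region=TH) has no partner → padded with NULL.
- t1 (stu_id=6, region=FL) pairs with 1 row(s) of t2.
- t1 (stu_id=5, region=TH) pairs with 2 row(s) of t2.
- t1 (stu_id=5, region=TH) pairs with 2 row(s) of t2.
- t1 (stu_id=5, region=FL) has no partner → padded with NULL.
- plus 4 unmatched t2 row(s), each kept with NULL t1 columns.
Total: 7 matched + 6 padded = 13 rows.

13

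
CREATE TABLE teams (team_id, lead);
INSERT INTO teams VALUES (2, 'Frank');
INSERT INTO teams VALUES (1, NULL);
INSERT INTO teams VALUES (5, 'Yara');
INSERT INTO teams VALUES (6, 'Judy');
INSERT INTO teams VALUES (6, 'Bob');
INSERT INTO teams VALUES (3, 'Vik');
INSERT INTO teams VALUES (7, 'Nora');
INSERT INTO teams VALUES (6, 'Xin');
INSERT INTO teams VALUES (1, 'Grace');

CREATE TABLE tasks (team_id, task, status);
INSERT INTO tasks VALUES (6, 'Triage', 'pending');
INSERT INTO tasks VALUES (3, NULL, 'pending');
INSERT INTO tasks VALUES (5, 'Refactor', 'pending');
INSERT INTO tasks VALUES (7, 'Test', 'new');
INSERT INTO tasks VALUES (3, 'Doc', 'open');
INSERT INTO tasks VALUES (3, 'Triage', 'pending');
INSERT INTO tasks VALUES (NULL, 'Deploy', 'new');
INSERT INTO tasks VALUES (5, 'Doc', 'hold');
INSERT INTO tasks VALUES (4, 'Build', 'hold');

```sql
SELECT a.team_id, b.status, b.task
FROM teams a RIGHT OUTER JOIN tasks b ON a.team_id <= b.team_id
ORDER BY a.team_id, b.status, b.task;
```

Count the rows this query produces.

44

RIGHT JOIN keeps every row from `tasks`; unmatched rows get NULL for `teams`'s columns.
Matching on a.team_id <= b.team_id. A NULL in a compared column never satisfies the condition.
- a[0] team_id=2 → 8 match(es) in b → 8 row(s).
- a[1] team_id=1 → 8 match(es) in b → 8 row(s).
- a[2] team_id=5 → 4 match(es) in b → 4 row(s).
- a[3] team_id=6 → 2 match(es) in b → 2 row(s).
- a[4] team_id=6 → 2 match(es) in b → 2 row(s).
- a[5] team_id=3 → 8 match(es) in b → 8 row(s).
- a[6] team_id=7 → 1 match(es) in b → 1 row(s).
- a[7] team_id=6 → 2 match(es) in b → 2 row(s).
- a[8] team_id=1 → 8 match(es) in b → 8 row(s).
- 1 row(s) from b found no a partner → padded with NULL.
Total: 43 matched + 1 padded = 44 rows.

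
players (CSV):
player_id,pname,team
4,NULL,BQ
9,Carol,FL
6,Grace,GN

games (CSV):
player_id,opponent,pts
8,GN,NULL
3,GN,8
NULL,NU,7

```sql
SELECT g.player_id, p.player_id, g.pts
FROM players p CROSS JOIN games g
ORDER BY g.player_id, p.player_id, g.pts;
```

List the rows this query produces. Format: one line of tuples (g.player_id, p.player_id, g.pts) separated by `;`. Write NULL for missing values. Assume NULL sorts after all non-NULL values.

(3, 4, 8); (3, 6, 8); (3, 9, 8); (8, 4, NULL); (8, 6, NULL); (8, 9, NULL); (NULL, 4, 7); (NULL, 6, 7); (NULL, 9, 7)

CROSS JOIN pairs every row of `players` with every row of `games`: 3 × 3 = 9 rows.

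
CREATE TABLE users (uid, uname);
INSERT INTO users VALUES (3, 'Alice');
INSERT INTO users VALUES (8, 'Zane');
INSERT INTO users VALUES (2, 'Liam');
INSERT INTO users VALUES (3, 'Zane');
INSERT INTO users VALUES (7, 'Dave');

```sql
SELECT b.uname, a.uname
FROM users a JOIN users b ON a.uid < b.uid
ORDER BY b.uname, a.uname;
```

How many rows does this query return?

9

INNER JOIN keeps only pairs where the ON condition holds.
Matching on a.uid < b.uid.
Matched pairs: 9.
Total: 9 rows.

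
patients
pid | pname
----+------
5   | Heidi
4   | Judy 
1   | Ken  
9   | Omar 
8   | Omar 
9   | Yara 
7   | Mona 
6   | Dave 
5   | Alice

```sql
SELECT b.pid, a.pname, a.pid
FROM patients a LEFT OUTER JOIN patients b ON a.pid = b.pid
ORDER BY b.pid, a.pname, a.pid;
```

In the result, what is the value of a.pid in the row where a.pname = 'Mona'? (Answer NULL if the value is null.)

7

LEFT JOIN keeps every row from `patients a`; unmatched rows get NULL for `patients b`'s columns.
Matching on a.pid = b.pid.
Matched pairs: 13; unmatched a rows kept: 0.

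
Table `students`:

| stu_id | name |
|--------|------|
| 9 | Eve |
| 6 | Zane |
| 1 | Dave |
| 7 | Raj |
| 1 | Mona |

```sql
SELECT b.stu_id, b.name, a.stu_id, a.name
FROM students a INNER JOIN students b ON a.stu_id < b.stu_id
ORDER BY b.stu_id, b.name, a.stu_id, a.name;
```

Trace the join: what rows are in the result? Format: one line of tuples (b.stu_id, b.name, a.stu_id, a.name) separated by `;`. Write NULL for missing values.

INNER JOIN keeps only pairs where the ON condition holds.
Matching on a.stu_id < b.stu_id.
- stu_id=9: no matching b row, dropped.
- stu_id=6: 2 matching b row(s), so 2 row(s) emitted.
- stu_id=1: 3 matching b row(s), so 3 row(s) emitted.
- stu_id=7: 1 matching b row(s), so 1 row(s) emitted.
- stu_id=1: 3 matching b row(s), so 3 row(s) emitted.
After projecting and ordering:
b.stu_id | b.name | a.stu_id | a.name
6 | Zane | 1 | Dave
6 | Zane | 1 | Mona
7 | Raj | 1 | Dave
7 | Raj | 1 | Mona
7 | Raj | 6 | Zane
9 | Eve | 1 | Dave
9 | Eve | 1 | Mona
9 | Eve | 6 | Zane
9 | Eve | 7 | Raj

(6, Zane, 1, Dave); (6, Zane, 1, Mona); (7, Raj, 1, Dave); (7, Raj, 1, Mona); (7, Raj, 6, Zane); (9, Eve, 1, Dave); (9, Eve, 1, Mona); (9, Eve, 6, Zane); (9, Eve, 7, Raj)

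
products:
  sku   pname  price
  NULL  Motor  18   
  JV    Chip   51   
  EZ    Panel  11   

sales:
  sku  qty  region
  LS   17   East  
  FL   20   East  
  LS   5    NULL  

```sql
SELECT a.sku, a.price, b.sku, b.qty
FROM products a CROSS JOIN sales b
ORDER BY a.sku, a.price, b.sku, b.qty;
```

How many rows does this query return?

9

CROSS JOIN pairs every row of `products` with every row of `sales`: 3 × 3 = 9 rows.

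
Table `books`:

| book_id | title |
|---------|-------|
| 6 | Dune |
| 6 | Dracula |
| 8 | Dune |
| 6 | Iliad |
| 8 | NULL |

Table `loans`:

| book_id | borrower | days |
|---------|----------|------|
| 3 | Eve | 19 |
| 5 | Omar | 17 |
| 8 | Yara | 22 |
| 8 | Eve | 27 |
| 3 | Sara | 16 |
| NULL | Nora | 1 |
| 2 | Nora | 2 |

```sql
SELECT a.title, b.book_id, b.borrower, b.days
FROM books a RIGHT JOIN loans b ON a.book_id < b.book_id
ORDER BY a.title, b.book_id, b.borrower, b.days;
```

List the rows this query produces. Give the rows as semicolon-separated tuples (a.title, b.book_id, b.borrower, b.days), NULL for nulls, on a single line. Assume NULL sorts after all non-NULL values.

(Dracula, 8, Eve, 27); (Dracula, 8, Yara, 22); (Dune, 8, Eve, 27); (Dune, 8, Yara, 22); (Iliad, 8, Eve, 27); (Iliad, 8, Yara, 22); (NULL, 2, Nora, 2); (NULL, 3, Eve, 19); (NULL, 3, Sara, 16); (NULL, 5, Omar, 17); (NULL, NULL, Nora, 1)

RIGHT JOIN keeps every row from `loans`; unmatched rows get NULL for `books`'s columns.
Matching on a.book_id < b.book_id. A NULL in a compared column never satisfies the condition.
Matched pairs: 6; unmatched b rows kept: 5.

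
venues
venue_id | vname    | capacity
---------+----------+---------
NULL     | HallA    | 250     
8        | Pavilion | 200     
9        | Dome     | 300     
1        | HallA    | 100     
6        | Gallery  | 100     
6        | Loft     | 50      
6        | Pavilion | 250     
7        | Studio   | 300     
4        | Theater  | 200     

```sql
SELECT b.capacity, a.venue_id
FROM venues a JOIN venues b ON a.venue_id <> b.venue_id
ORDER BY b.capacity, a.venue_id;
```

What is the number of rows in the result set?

INNER JOIN keeps only pairs where the ON condition holds.
Matching on a.venue_id <> b.venue_id. A NULL in a compared column never satisfies the condition.
- a (venue_id=NULL) has no partner → excluded.
- a (venue_id=8) pairs with 7 row(s) of b.
- a (venue_id=9) pairs with 7 row(s) of b.
- a (venue_id=1) pairs with 7 row(s) of b.
- a (venue_id=6) pairs with 5 row(s) of b.
- a (venue_id=6) pairs with 5 row(s) of b.
- a (venue_id=6) pairs with 5 row(s) of b.
- a (venue_id=7) pairs with 7 row(s) of b.
- a (venue_id=4) pairs with 7 row(s) of b.
Total: 50 rows.

50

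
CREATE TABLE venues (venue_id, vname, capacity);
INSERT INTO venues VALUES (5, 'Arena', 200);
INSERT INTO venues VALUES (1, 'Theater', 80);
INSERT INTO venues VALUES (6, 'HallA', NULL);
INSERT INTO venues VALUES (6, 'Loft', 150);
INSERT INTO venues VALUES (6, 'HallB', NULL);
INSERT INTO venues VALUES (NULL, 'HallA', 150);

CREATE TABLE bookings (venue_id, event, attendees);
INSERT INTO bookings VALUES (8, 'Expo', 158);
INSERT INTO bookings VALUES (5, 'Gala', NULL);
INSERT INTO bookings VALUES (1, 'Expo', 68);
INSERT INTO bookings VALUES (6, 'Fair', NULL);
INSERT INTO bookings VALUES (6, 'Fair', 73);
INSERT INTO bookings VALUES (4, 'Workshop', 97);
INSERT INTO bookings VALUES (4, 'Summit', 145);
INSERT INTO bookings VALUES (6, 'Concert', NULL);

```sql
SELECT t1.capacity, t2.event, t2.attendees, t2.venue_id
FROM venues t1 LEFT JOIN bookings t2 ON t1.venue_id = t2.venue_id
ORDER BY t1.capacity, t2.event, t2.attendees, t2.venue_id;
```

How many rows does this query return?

LEFT JOIN keeps every row from `venues`; unmatched rows get NULL for `bookings`'s columns.
Matching on t1.venue_id = t2.venue_id. A NULL in a compared column never satisfies the condition.
Matched pairs: 11; unmatched t1 rows kept: 1.
Total: 11 matched + 1 padded = 12 rows.

12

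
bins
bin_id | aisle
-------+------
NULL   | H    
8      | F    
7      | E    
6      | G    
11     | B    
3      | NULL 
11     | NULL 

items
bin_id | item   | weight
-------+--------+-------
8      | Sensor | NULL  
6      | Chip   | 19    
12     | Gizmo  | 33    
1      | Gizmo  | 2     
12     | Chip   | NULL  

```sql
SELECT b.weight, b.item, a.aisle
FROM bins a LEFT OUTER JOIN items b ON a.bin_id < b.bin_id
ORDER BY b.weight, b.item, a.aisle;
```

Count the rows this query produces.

17

LEFT JOIN keeps every row from `bins`; unmatched rows get NULL for `items`'s columns.
Matching on a.bin_id < b.bin_id. A NULL in a compared column never satisfies the condition.
- a[0] bin_id=NULL → no match; kept with NULLs on the b side.
- a[1] bin_id=8 → 2 match(es) in b → 2 row(s).
- a[2] bin_id=7 → 3 match(es) in b → 3 row(s).
- a[3] bin_id=6 → 3 match(es) in b → 3 row(s).
- a[4] bin_id=11 → 2 match(es) in b → 2 row(s).
- a[5] bin_id=3 → 4 match(es) in b → 4 row(s).
- a[6] bin_id=11 → 2 match(es) in b → 2 row(s).
Total: 16 matched + 1 padded = 17 rows.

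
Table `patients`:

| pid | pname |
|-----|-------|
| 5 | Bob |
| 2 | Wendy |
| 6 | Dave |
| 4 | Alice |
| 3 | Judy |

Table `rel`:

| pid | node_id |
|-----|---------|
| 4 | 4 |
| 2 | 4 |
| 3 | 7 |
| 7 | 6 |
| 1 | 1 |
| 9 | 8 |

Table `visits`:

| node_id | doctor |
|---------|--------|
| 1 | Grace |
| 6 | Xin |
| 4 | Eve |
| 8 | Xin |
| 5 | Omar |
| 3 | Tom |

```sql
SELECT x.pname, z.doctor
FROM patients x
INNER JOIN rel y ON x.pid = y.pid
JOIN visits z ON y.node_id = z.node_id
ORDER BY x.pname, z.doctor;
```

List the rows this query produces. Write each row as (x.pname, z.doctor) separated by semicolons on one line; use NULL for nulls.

Step 1 — x INNER JOIN y on pid → 3 row(s).
Then INNER JOIN `visits z` on node_id: keep only rows whose y.node_id appears in z.

(Alice, Eve); (Wendy, Eve)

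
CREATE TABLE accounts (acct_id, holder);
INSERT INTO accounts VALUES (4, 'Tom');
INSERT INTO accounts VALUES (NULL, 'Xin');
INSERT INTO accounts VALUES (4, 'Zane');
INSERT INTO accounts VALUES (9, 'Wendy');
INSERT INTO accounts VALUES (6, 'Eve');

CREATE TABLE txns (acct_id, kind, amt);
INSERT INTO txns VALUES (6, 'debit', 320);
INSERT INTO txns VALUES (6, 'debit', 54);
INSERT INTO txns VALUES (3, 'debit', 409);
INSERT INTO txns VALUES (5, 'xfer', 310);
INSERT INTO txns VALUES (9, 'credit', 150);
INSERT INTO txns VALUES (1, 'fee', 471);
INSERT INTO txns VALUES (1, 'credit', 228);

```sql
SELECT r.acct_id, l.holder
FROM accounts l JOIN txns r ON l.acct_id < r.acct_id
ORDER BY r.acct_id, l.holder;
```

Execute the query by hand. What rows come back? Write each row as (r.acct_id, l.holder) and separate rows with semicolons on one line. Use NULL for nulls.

(5, Tom); (5, Zane); (6, Tom); (6, Tom); (6, Zane); (6, Zane); (9, Eve); (9, Tom); (9, Zane)

INNER JOIN keeps only pairs where the ON condition holds.
Matching on l.acct_id < r.acct_id. A NULL in a compared column never satisfies the condition.
- l[0] acct_id=4 → 4 match(es) in r → 4 row(s).
- l[1] acct_id=NULL → no match; dropped.
- l[2] acct_id=4 → 4 match(es) in r → 4 row(s).
- l[3] acct_id=9 → no match; dropped.
- l[4] acct_id=6 → 1 match(es) in r → 1 row(s).
After projecting and ordering:
r.acct_id | l.holder
5 | Tom
5 | Zane
6 | Tom
6 | Tom
6 | Zane
6 | Zane
9 | Eve
9 | Tom
9 | Zane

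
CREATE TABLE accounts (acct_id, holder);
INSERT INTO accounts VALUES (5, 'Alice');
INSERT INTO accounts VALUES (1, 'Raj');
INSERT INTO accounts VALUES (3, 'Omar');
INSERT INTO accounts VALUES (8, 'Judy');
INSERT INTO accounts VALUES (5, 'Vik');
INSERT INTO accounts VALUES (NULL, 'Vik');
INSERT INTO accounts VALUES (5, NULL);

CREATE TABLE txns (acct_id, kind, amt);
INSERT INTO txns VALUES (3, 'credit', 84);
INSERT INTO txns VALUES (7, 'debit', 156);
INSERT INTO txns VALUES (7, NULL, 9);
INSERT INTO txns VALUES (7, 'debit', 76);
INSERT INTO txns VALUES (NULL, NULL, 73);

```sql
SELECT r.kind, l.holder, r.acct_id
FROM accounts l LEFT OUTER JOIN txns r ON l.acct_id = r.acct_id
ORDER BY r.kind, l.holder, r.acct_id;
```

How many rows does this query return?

7

LEFT JOIN keeps every row from `accounts`; unmatched rows get NULL for `txns`'s columns.
Matching on l.acct_id = r.acct_id. A NULL in a compared column never satisfies the condition.
Matched pairs: 1; unmatched l rows kept: 6.
Total: 1 matched + 6 padded = 7 rows.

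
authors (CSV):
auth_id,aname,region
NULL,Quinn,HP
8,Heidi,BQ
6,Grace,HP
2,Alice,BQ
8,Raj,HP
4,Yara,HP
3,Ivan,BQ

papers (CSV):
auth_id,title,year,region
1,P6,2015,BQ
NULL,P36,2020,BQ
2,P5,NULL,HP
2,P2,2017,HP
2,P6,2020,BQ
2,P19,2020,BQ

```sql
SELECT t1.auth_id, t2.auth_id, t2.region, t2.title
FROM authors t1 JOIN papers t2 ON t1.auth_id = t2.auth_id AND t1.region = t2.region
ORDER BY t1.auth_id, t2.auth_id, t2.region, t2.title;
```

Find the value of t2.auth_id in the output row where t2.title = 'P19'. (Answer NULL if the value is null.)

2

INNER JOIN keeps only pairs where the ON condition holds.
Matching on t1.auth_id = t2.auth_id AND t1.region = t2.region. A NULL in a compared column never satisfies the condition.
Matched pairs: 2.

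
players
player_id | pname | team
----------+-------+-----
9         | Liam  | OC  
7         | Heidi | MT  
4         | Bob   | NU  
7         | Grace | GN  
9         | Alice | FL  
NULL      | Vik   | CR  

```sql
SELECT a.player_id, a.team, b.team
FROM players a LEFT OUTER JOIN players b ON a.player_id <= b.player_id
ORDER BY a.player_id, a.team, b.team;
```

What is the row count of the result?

18

LEFT JOIN keeps every row from `players a`; unmatched rows get NULL for `players b`'s columns.
Matching on a.player_id <= b.player_id. A NULL in a compared column never satisfies the condition.
Matched pairs: 17; unmatched a rows kept: 1.
Total: 17 matched + 1 padded = 18 rows.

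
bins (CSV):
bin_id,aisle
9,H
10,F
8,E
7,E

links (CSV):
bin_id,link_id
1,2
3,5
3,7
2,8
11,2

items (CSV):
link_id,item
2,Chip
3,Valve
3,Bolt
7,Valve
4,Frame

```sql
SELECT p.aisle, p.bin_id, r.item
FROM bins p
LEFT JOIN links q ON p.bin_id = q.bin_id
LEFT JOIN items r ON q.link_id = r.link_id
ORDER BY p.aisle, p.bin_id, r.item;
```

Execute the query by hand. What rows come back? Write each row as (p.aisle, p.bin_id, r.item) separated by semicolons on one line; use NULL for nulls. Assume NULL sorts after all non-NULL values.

(E, 7, NULL); (E, 8, NULL); (F, 10, NULL); (H, 9, NULL)

Step 1 — p LEFT JOIN q on bin_id → 4 row(s).
Then LEFT JOIN `items r` on link_id: each of those 4 rows is kept; rows whose q.link_id has no match in r get NULL for r's columns.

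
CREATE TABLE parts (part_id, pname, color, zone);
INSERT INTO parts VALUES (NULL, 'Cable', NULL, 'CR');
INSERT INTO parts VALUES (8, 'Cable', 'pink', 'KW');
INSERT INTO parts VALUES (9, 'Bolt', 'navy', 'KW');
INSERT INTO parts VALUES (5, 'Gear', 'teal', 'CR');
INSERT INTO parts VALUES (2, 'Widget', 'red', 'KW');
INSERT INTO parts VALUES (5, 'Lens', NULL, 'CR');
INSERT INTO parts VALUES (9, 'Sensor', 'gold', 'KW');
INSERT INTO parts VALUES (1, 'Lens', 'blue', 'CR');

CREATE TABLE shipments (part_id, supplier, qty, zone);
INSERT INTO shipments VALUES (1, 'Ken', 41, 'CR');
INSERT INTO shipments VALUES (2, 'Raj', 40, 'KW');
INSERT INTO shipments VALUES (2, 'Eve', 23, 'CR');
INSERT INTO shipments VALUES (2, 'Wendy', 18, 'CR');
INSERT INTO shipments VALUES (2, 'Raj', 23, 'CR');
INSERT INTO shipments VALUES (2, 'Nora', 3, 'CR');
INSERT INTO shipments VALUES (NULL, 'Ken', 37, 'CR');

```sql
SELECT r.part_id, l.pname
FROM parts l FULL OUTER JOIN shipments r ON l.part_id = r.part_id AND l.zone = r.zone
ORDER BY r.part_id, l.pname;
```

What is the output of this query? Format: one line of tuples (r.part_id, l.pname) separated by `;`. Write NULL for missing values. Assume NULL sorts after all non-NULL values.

(1, Lens); (2, Widget); (2, NULL); (2, NULL); (2, NULL); (2, NULL); (NULL, Bolt); (NULL, Cable); (NULL, Cable); (NULL, Gear); (NULL, Lens); (NULL, Sensor); (NULL, NULL)

FULL OUTER JOIN keeps every row from both sides; unmatched rows get NULL for the other side's columns.
Matching on l.part_id = r.part_id AND l.zone = r.zone. A NULL in a compared column never satisfies the condition.
Matched pairs: 2; unmatched l rows kept: 6; unmatched r rows kept: 5.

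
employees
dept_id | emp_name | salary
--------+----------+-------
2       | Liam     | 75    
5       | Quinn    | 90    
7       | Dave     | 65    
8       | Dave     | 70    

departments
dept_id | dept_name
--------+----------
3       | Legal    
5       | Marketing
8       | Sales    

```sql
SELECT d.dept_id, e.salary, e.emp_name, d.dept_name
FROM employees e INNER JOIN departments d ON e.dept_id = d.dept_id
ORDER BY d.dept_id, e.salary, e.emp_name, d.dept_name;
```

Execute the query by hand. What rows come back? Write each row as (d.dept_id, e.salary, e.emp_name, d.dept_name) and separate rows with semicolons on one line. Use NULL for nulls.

(5, 90, Quinn, Marketing); (8, 70, Dave, Sales)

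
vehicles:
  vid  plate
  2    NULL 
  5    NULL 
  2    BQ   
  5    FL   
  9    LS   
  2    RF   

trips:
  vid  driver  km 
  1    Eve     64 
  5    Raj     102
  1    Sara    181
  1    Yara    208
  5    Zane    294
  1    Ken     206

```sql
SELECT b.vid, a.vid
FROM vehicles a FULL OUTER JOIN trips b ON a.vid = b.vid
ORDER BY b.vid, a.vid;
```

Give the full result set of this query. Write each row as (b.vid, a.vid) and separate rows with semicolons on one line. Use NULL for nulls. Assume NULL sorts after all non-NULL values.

(1, NULL); (1, NULL); (1, NULL); (1, NULL); (5, 5); (5, 5); (5, 5); (5, 5); (NULL, 2); (NULL, 2); (NULL, 2); (NULL, 9)

FULL OUTER JOIN keeps every row from both sides; unmatched rows get NULL for the other side's columns.
Matching on a.vid = b.vid.
Matched pairs: 4; unmatched a rows kept: 4; unmatched b rows kept: 4.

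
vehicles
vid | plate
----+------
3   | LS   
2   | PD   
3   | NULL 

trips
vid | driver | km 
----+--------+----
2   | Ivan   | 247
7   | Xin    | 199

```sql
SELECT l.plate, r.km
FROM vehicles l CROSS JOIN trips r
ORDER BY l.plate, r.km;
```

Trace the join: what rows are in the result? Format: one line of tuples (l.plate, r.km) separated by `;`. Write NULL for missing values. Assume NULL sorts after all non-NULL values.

CROSS JOIN pairs every row of `vehicles` with every row of `trips`: 3 × 2 = 6 rows.
After projecting and ordering:
l.plate | r.km
LS | 199
LS | 247
PD | 199
PD | 247
NULL | 199
NULL | 247

(LS, 199); (LS, 247); (PD, 199); (PD, 247); (NULL, 199); (NULL, 247)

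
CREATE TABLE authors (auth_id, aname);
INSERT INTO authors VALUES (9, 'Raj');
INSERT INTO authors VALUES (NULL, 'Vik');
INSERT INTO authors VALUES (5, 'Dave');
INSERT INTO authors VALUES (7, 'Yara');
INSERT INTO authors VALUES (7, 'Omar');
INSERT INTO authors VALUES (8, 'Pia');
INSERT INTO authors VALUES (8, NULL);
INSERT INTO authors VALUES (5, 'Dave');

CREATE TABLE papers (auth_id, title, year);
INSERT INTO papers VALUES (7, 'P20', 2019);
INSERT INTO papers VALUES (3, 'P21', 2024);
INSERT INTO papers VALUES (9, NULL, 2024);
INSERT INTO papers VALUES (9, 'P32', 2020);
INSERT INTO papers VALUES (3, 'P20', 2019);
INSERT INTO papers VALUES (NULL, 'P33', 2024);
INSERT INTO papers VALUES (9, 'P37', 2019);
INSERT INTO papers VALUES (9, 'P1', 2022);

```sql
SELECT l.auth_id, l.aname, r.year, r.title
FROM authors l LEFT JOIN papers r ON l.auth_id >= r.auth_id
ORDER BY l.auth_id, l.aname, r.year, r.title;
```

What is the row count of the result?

24

LEFT JOIN keeps every row from `authors`; unmatched rows get NULL for `papers`'s columns.
Matching on l.auth_id >= r.auth_id. A NULL in a compared column never satisfies the condition.
Matched pairs: 23; unmatched l rows kept: 1.
Total: 23 matched + 1 padded = 24 rows.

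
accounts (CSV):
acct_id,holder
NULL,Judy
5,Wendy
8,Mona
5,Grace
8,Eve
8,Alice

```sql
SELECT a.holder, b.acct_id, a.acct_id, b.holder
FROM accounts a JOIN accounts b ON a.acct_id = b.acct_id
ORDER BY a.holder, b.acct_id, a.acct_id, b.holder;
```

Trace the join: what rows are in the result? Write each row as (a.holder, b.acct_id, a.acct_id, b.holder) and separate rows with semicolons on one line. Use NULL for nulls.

INNER JOIN keeps only pairs where the ON condition holds.
Matching on a.acct_id = b.acct_id. A NULL in a compared column never satisfies the condition.
Matched pairs: 13.

(Alice, 8, 8, Alice); (Alice, 8, 8, Eve); (Alice, 8, 8, Mona); (Eve, 8, 8, Alice); (Eve, 8, 8, Eve); (Eve, 8, 8, Mona); (Grace, 5, 5, Grace); (Grace, 5, 5, Wendy); (Mona, 8, 8, Alice); (Mona, 8, 8, Eve); (Mona, 8, 8, Mona); (Wendy, 5, 5, Grace); (Wendy, 5, 5, Wendy)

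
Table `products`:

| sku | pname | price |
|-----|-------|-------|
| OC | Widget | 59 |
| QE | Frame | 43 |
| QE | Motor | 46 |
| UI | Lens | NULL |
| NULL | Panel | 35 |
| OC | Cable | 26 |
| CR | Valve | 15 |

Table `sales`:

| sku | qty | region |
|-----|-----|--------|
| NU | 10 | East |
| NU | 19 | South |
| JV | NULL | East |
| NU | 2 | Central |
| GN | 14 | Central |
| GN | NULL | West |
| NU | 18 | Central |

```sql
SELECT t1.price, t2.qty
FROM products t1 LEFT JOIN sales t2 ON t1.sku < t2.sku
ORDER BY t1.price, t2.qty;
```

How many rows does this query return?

13

LEFT JOIN keeps every row from `products`; unmatched rows get NULL for `sales`'s columns.
Matching on t1.sku < t2.sku. A NULL in a compared column never satisfies the condition.
- t1 row (sku=OC): no match → kept, t2 columns NULL.
- t1 row (sku=QE): no match → kept, t2 columns NULL.
- t1 row (sku=QE): no match → kept, t2 columns NULL.
- t1 row (sku=UI): no match → kept, t2 columns NULL.
- t1 row (sku=NULL): no match → kept, t2 columns NULL.
- t1 row (sku=OC): no match → kept, t2 columns NULL.
- t1 row (sku=CR): matches 7 t2 row(s) → 7 output row(s).
Total: 7 matched + 6 padded = 13 rows.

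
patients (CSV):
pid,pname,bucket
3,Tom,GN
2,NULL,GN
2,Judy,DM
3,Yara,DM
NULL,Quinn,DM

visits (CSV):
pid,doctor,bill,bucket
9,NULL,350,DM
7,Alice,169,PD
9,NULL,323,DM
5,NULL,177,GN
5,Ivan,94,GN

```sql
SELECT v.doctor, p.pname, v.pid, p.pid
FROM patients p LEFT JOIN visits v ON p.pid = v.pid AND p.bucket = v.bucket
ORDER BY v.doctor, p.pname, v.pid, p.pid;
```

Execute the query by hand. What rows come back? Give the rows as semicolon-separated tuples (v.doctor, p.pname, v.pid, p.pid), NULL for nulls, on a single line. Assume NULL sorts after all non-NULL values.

LEFT JOIN keeps every row from `patients`; unmatched rows get NULL for `visits`'s columns.
Matching on p.pid = v.pid AND p.bucket = v.bucket. A NULL in a compared column never satisfies the condition.
- p (pid=3, bucket=GN) has no partner → padded with NULL.
- p (pid=2, bucket=GN) has no partner → padded with NULL.
- p (pid=2, bucket=DM) has no partner → padded with NULL.
- p (pid=3, bucket=DM) has no partner → padded with NULL.
- p (pid=NULL, bucket=DM) has no partner → padded with NULL.
After projecting and ordering:
v.doctor | p.pname | v.pid | p.pid
NULL | Judy | NULL | 2
NULL | Quinn | NULL | NULL
NULL | Tom | NULL | 3
NULL | Yara | NULL | 3
NULL | NULL | NULL | 2

(NULL, Judy, NULL, 2); (NULL, Quinn, NULL, NULL); (NULL, Tom, NULL, 3); (NULL, Yara, NULL, 3); (NULL, NULL, NULL, 2)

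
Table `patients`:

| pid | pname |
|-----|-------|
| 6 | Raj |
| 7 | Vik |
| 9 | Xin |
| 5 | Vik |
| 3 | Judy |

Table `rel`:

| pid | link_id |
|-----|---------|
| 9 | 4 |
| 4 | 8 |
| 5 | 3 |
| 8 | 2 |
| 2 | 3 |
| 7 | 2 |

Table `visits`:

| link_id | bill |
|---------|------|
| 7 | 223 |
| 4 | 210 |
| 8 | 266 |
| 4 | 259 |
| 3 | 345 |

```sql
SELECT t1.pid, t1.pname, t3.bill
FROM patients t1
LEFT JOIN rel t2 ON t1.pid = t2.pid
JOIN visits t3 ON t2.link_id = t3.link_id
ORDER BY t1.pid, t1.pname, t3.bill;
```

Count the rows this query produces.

3

Joins associate left-to-right: patients LEFT JOIN rel on pid gives 5 intermediate row(s).
Then INNER JOIN `visits t3` on link_id: keep only rows whose t2.link_id appears in t3.
Result: 3 row(s).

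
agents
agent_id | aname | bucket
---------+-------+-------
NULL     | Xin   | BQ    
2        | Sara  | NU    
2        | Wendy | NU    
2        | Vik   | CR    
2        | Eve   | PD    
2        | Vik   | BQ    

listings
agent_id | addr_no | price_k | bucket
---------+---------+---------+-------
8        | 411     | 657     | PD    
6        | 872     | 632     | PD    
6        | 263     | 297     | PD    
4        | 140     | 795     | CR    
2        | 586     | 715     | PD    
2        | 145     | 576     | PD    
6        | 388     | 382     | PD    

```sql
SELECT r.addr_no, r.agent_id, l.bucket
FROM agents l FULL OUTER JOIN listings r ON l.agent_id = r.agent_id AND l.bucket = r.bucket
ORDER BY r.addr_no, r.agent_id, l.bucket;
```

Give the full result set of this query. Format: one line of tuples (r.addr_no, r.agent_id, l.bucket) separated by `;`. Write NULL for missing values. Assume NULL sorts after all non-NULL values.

(140, 4, NULL); (145, 2, PD); (263, 6, NULL); (388, 6, NULL); (411, 8, NULL); (586, 2, PD); (872, 6, NULL); (NULL, NULL, BQ); (NULL, NULL, BQ); (NULL, NULL, CR); (NULL, NULL, NU); (NULL, NULL, NU)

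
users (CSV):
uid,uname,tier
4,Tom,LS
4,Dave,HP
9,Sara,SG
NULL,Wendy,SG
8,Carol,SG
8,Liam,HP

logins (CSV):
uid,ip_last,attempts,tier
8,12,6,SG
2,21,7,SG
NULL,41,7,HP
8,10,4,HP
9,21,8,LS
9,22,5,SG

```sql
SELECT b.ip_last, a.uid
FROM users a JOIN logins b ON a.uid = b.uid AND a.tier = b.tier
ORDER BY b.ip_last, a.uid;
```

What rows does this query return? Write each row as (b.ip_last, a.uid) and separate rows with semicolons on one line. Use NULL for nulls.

INNER JOIN keeps only pairs where the ON condition holds.
Matching on a.uid = b.uid AND a.tier = b.tier. A NULL in a compared column never satisfies the condition.
Matched pairs: 3.

(10, 8); (12, 8); (22, 9)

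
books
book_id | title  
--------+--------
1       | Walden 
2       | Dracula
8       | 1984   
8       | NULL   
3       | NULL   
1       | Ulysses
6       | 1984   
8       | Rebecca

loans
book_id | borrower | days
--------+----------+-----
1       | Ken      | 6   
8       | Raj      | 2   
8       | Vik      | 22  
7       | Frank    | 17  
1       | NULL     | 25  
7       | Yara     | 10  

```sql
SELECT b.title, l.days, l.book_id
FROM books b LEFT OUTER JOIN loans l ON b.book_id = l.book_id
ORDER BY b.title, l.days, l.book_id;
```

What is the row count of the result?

LEFT JOIN keeps every row from `books`; unmatched rows get NULL for `loans`'s columns.
Matching on b.book_id = l.book_id.
Matched pairs: 10; unmatched b rows kept: 3.
Total: 10 matched + 3 padded = 13 rows.

13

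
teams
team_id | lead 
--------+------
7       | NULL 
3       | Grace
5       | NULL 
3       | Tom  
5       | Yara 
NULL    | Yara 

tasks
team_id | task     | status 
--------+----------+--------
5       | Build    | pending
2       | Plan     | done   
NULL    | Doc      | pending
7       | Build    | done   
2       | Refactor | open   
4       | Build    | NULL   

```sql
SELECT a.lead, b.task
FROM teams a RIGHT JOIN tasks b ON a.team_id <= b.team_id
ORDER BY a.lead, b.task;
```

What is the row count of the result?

14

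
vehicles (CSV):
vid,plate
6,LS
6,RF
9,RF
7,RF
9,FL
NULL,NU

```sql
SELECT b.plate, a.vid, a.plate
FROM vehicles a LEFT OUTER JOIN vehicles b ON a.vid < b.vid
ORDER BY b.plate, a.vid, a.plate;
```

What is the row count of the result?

LEFT JOIN keeps every row from `vehicles a`; unmatched rows get NULL for `vehicles b`'s columns.
Matching on a.vid < b.vid. A NULL in a compared column never satisfies the condition.
- a row (vid=6): matches 3 b row(s) → 3 output row(s).
- a row (vid=6): matches 3 b row(s) → 3 output row(s).
- a row (vid=9): no match → kept, b columns NULL.
- a row (vid=7): matches 2 b row(s) → 2 output row(s).
- a row (vid=9): no match → kept, b columns NULL.
- a row (vid=NULL): no match → kept, b columns NULL.
Total: 8 matched + 3 padded = 11 rows.

11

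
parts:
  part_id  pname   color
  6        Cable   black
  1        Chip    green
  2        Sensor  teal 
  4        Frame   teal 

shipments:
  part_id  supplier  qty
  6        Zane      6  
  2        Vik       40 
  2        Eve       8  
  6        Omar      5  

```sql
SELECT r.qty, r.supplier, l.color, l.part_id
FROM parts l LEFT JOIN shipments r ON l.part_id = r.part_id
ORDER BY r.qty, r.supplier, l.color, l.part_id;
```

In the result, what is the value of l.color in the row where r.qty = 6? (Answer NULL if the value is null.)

black

LEFT JOIN keeps every row from `parts`; unmatched rows get NULL for `shipments`'s columns.
Matching on l.part_id = r.part_id.
- part_id=6: 2 matching r row(s), so 2 row(s) emitted.
- part_id=1: no r row matches, row kept with r columns NULL.
- part_id=2: 2 matching r row(s), so 2 row(s) emitted.
- part_id=4: no r row matches, row kept with r columns NULL.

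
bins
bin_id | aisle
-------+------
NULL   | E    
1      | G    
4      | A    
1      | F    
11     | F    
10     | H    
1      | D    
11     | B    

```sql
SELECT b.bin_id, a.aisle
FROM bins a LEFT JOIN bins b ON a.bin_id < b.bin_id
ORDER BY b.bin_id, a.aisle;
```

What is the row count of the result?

LEFT JOIN keeps every row from `bins a`; unmatched rows get NULL for `bins b`'s columns.
Matching on a.bin_id < b.bin_id. A NULL in a compared column never satisfies the condition.
- bin_id=NULL: no b row matches, row kept with b columns NULL.
- bin_id=1: 4 matching b row(s), so 4 row(s) emitted.
- bin_id=4: 3 matching b row(s), so 3 row(s) emitted.
- bin_id=1: 4 matching b row(s), so 4 row(s) emitted.
- bin_id=11: no b row matches, row kept with b columns NULL.
- bin_id=10: 2 matching b row(s), so 2 row(s) emitted.
- bin_id=1: 4 matching b row(s), so 4 row(s) emitted.
- bin_id=11: no b row matches, row kept with b columns NULL.
Total: 17 matched + 3 padded = 20 rows.

20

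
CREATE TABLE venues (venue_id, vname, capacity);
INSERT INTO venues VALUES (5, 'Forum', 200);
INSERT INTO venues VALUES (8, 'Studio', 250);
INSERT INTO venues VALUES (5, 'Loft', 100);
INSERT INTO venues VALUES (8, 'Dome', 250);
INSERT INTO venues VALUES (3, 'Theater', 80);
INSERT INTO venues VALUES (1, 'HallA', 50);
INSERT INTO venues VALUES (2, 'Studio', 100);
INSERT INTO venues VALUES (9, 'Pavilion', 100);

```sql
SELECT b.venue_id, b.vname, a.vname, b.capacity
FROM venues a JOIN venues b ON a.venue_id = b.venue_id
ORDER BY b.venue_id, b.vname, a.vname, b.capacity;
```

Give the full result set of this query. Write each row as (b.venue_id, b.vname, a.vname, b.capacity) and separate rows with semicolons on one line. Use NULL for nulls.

(1, HallA, HallA, 50); (2, Studio, Studio, 100); (3, Theater, Theater, 80); (5, Forum, Forum, 200); (5, Forum, Loft, 200); (5, Loft, Forum, 100); (5, Loft, Loft, 100); (8, Dome, Dome, 250); (8, Dome, Studio, 250); (8, Studio, Dome, 250); (8, Studio, Studio, 250); (9, Pavilion, Pavilion, 100)

INNER JOIN keeps only pairs where the ON condition holds.
Matching on a.venue_id = b.venue_id.
Matched pairs: 12.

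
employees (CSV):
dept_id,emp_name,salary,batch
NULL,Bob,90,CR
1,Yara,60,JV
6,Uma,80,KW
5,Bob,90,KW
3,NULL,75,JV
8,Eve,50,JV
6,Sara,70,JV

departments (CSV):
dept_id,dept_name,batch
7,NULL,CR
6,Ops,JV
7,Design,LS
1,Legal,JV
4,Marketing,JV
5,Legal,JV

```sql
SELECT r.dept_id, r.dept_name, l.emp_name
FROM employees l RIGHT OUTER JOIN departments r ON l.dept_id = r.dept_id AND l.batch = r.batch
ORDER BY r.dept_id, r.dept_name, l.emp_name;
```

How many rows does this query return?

RIGHT JOIN keeps every row from `departments`; unmatched rows get NULL for `employees`'s columns.
Matching on l.dept_id = r.dept_id AND l.batch = r.batch. A NULL in a compared column never satisfies the condition.
- l (dept_id=NULL, batch=CR) has no partner in r.
- l (dept_id=1, batch=JV) pairs with 1 row(s) of r.
- l (dept_id=6, batch=KW) has no partner in r.
- l (dept_id=5, batch=KW) has no partner in r.
- l (dept_id=3, batch=JV) has no partner in r.
- l (dept_id=8, batch=JV) has no partner in r.
- l (dept_id=6, batch=JV) pairs with 1 row(s) of r.
- plus 4 unmatched r row(s), each kept with NULL l columns.
Total: 2 matched + 4 padded = 6 rows.

6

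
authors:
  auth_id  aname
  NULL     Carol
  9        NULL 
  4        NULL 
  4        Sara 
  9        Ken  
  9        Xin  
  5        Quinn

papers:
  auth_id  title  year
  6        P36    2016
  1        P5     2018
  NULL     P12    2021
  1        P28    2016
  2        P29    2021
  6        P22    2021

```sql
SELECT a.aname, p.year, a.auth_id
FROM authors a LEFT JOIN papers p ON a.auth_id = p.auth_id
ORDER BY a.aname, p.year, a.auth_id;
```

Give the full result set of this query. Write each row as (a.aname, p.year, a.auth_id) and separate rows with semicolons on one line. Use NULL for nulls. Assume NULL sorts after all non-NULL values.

(Carol, NULL, NULL); (Ken, NULL, 9); (Quinn, NULL, 5); (Sara, NULL, 4); (Xin, NULL, 9); (NULL, NULL, 4); (NULL, NULL, 9)

LEFT JOIN keeps every row from `authors`; unmatched rows get NULL for `papers`'s columns.
Matching on a.auth_id = p.auth_id. A NULL in a compared column never satisfies the condition.
Matched pairs: 0; unmatched a rows kept: 7.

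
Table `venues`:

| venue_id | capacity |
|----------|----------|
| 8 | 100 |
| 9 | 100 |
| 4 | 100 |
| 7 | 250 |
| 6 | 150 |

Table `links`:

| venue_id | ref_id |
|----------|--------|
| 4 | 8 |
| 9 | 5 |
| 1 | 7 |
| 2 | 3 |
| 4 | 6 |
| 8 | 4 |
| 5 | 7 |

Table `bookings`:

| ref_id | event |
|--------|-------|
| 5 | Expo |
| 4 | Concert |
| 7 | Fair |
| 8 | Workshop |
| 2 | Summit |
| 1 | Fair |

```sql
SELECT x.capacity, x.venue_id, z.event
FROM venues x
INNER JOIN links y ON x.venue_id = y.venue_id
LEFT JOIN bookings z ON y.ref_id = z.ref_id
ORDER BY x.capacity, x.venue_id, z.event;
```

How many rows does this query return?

4

Step 1 — x INNER JOIN y on venue_id → 4 row(s).
Then LEFT JOIN `bookings z` on ref_id: each of those 4 rows is kept; rows whose y.ref_id has no match in z get NULL for z's columns.
Result: 4 row(s).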